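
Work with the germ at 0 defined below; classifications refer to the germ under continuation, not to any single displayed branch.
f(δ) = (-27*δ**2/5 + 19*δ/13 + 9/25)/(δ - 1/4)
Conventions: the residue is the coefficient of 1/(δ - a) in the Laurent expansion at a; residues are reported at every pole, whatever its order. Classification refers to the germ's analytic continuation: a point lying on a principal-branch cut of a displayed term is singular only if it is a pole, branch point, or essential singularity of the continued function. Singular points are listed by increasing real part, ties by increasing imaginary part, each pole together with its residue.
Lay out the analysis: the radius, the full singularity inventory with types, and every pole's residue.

Radius of convergence at 0: 1/4.
At 1/4: a pole of order 1; residue 2017/5200.

Denominator factor (δ - 1/4): pole of order 1 at 1/4, modulus 1/4.
The radius of convergence is the smallest modulus among the singular points: 1/4.
At the order-1 pole 1/4 set g(δ) = (δ - (1/4))*f(δ) = -27*δ**2/5 + 19*δ/13 + 9/25.
Simple pole: residue = g(a) at a = 1/4, which is 2017/5200.


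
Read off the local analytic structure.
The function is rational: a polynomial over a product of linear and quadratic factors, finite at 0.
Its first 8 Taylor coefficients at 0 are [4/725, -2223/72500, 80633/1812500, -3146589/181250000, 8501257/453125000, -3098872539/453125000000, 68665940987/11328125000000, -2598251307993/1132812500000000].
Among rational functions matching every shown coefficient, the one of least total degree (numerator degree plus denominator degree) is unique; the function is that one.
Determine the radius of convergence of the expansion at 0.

No rational of total degree below 6 reproduces all 8 coefficients; solving the [2/4] Pade equations on them gives f(δ) = (28*δ**2/29 - 3*δ/4 + 4/29)/(δ**2 - 3*δ/10 - 5)**2, whose expansion matches every shown term.
Denominator factor (δ**2 - 3*δ/10 - 5)^2: discriminant 2009/100, real irrational roots 3/20 + (7/20)*sqrt(41) and 3/20 - (7/20)*sqrt(41); poles of order 2, moduli 3/20 + (7/20)*sqrt(41) and -3/20 + (7/20)*sqrt(41).
The radius of convergence is the smallest modulus among the singular points: -3/20 + (7/20)*sqrt(41).

The radius of convergence is -3/20 + (7/20)*sqrt(41).


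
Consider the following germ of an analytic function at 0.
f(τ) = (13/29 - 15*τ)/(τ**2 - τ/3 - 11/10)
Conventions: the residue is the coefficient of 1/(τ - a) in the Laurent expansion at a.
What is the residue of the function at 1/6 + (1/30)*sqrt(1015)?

The residue is -15/2 - (51/1682)*sqrt(1015).

The factor τ**2 - τ/3 - 11/10 splits as (τ - a)(τ - a') with a = 1/6 + (1/30)*sqrt(1015), a' = 1/6 - (1/30)*sqrt(1015). At the order-1 pole a set g(τ) = (τ - a)*f(τ) = [13/29 - 15*τ] / (τ - a').
Simple pole: residue = g(a) at a = 1/6 + (1/30)*sqrt(1015), which is -15/2 - (51/1682)*sqrt(1015).


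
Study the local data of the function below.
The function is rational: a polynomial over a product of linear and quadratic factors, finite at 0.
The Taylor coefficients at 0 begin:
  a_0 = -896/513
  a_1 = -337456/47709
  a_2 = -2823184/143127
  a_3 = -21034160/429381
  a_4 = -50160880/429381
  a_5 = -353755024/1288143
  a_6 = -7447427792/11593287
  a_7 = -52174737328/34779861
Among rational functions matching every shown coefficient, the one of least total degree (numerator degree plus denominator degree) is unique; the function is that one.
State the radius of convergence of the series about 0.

No rational of total degree below 4 reproduces all 8 coefficients; solving the [1/3] Pade equations on them gives f(ω) = (20*ω/31 + 32/19)/((ω - 3/2)**2*(ω - 3/7)), whose expansion matches every shown term.
Denominator factor (ω - 3/7): pole of order 1 at 3/7, modulus 3/7.
Denominator factor (ω - 3/2)^2: pole of order 2 at 3/2, modulus 3/2.
The radius of convergence is the smallest modulus among the singular points: 3/7.

The radius of convergence is 3/7.


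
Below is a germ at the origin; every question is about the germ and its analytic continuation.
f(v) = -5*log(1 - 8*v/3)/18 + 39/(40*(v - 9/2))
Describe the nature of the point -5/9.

The point is a regular point.

Denominator factors: v - 9/2 = -91/18 at v = -5/9 — none vanishes.
Branch term log(1 - v/(3/8)): argument at -5/9 is 67/27, nonzero, so -5/9 is not its branch point (a point on a principal cut is still regular for the continued germ).
So the germ continues analytically to -5/9.


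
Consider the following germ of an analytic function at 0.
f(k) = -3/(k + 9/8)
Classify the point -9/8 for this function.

The denominator factor k + 9/8 vanishes at -9/8 and appears to the power 1; the numerator there equals -3, nonzero, and no other factor vanishes.
Hence a pole whose order is the multiplicity, 1.

The point is a pole of order 1.


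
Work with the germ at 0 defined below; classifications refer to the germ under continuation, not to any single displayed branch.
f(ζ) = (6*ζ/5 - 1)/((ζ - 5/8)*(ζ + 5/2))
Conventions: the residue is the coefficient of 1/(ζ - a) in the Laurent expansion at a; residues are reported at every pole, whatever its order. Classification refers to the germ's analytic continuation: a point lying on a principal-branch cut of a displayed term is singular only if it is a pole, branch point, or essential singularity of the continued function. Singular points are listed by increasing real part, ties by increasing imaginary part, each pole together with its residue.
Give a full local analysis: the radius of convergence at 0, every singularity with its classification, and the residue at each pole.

Radius of convergence at 0: 5/8.
At -5/2: a pole of order 1; residue 32/25.
At 5/8: a pole of order 1; residue -2/25.

Denominator factor (ζ + 5/2): pole of order 1 at -5/2, modulus 5/2.
Denominator factor (ζ - 5/8): pole of order 1 at 5/8, modulus 5/8.
The radius of convergence is the smallest modulus among the singular points: 5/8.
At the order-1 pole -5/2 set g(ζ) = (ζ - (-5/2))*f(ζ) = (6*ζ/5 - 1)/(ζ - 5/8).
Simple pole: residue = g(a) at a = -5/2, which is 32/25.
At the order-1 pole 5/8 set g(ζ) = (ζ - (5/8))*f(ζ) = (6*ζ/5 - 1)/(ζ + 5/2).
Simple pole: residue = g(a) at a = 5/8, which is -2/25.
List the singular points by increasing real part (a conjugate pair: the negative imaginary part first).


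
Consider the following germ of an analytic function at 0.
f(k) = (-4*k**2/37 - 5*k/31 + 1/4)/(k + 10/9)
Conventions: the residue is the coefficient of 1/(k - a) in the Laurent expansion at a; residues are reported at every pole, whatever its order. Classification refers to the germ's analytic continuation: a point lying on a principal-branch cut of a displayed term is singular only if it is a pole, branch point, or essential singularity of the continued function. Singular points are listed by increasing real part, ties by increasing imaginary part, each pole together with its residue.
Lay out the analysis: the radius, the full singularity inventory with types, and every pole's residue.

Radius of convergence at 0: 10/9.
At -10/9: a pole of order 1; residue 109907/371628.

Denominator factor (k + 10/9): pole of order 1 at -10/9, modulus 10/9.
The radius of convergence is the smallest modulus among the singular points: 10/9.
At the order-1 pole -10/9 set g(k) = (k - (-10/9))*f(k) = -4*k**2/37 - 5*k/31 + 1/4.
Simple pole: residue = g(a) at a = -10/9, which is 109907/371628.


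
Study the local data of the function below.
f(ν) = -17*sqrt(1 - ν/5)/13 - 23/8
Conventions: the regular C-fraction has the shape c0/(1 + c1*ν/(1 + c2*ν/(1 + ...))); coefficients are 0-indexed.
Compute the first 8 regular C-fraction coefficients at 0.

The regular C-fraction coefficients are [-435/104, 68/2175, -707/8700, -87/2828, -979/14140, -707/19580, -1251/19580, -979/25020].

Taylor coefficients (expand at 0): a_0 = -435/104, a_1 = 17/130, a_2 = 17/2600, a_3 = 17/26000, a_4 = 17/208000, a_5 = 119/10400000, a_6 = 357/208000000, a_7 = 561/2080000000.
c0 = a_0 = -435/104. Peel one level at a time: if S = 1 + c*ν/S' with S'(0) = 1, then c is the ν-coefficient of S and S' = c*ν/(S - 1).
S_1 = c0/f = 1 + (68/2175)*ν + (12019/4730625)*ν^2 + ...; c1 = 68/2175.
S_2 = c1*ν/(S_1 - 1) = 1 + (-707/8700)*ν + (-1/400)*ν^2 + ...; c2 = -707/8700.
S_3 = c2*ν/(S_2 - 1) = 1 + (-87/2828)*ν + (-85173/39987920)*ν^2 + ...; c3 = -87/2828.
S_4 = c3*ν/(S_3 - 1) = 1 + (-979/14140)*ν + (-1/400)*ν^2 + ...; c4 = -979/14140.
S_5 = c4*ν/(S_4 - 1) = 1 + (-707/19580)*ν + (-884457/383376400)*ν^2 + ...; c5 = -707/19580.
S_6 = c5*ν/(S_5 - 1) = 1 + (-1251/19580)*ν + (-1/400)*ν^2 + ...; c6 = -1251/19580.
S_7 = c6*ν/(S_6 - 1) = 1 + (-979/25020)*ν + ...; c7 = -979/25020.


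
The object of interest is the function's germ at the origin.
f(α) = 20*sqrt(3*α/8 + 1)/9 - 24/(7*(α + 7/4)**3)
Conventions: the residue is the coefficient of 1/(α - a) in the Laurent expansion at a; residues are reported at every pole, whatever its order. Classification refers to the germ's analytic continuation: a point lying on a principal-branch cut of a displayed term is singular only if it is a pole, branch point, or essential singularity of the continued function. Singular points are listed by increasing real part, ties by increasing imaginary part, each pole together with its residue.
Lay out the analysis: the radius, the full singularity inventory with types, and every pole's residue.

Radius of convergence at 0: 7/4.
At -8/3: an algebraic (square-root) branch point.
At -7/4: a pole of order 3; residue 0.

Denominator factor (α + 7/4)^3: pole of order 3 at -7/4, modulus 7/4.
Branch term (20/9)*sqrt(1 - α/(-8/3)): its argument vanishes at α = -8/3, a square-root branch point, modulus 8/3.
The radius of convergence is the smallest modulus among the singular points: 7/4.
The branch term is analytic at -7/4 and contributes nothing to the residue; only the rational part matters.
At the order-3 pole -7/4 set g(α) = (α - (-7/4))^3*(rational part) = -24/7.
Order-3 pole: residue = g''(a)/2; g''(-7/4) = 0, so the residue is 0.
List the singular points by increasing real part (a conjugate pair: the negative imaginary part first).


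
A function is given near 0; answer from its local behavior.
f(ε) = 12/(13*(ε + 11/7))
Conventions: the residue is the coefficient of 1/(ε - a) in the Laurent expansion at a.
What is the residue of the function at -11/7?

The residue is 12/13.

At the order-1 pole -11/7 set g(ε) = (ε - (-11/7))*f(ε) = 12/13.
Simple pole: residue = g(a) at a = -11/7, which is 12/13.


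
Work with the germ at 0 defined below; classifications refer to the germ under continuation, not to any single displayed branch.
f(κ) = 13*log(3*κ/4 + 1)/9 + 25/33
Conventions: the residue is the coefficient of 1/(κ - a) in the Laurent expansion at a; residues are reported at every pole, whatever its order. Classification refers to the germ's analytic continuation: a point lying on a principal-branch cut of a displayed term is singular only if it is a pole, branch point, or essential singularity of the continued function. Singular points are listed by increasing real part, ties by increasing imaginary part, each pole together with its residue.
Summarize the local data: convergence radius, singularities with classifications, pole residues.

Radius of convergence at 0: 4/3.
At -4/3: a logarithmic branch point.

Branch term (13/9)*log(1 - κ/(-4/3)): its argument vanishes at κ = -4/3, a logarithmic branch point, modulus 4/3.
The radius of convergence is the smallest modulus among the singular points: 4/3.


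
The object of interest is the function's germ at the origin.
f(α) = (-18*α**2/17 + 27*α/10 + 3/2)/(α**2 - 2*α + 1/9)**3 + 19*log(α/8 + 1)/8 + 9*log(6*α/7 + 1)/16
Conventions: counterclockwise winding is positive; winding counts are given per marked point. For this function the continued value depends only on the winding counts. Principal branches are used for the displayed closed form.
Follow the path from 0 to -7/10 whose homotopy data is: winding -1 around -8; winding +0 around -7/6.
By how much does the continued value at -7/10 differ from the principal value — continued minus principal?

Continued minus principal equals -(19/4)*pi*i.

The rational part is single-valued and drops out of the difference; each branch term changes only by its own monodromy.
(19/8)*log(1 - α/(-8)): each positive loop around -8 adds 2*pi*i to the log, so winding -1 contributes (19/8)*(-1)*2*pi*i = -(19/4)*pi*i.
(9/16)*log(1 - α/(-7/6)): winding 0 around -7/6, so this term returns to its principal value, contribution 0.
Summing the contributions at α = -7/10 gives -(19/4)*pi*i.


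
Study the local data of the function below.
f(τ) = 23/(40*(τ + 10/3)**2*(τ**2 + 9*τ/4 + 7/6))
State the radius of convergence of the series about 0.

Denominator factor (τ + 10/3)^2: pole of order 2 at -10/3, modulus 10/3.
Denominator factor (τ**2 + 9*τ/4 + 7/6): discriminant 19/48, real irrational roots -9/8 + (1/24)*sqrt(57) and -9/8 - (1/24)*sqrt(57); poles of order 1, moduli 9/8 - (1/24)*sqrt(57) and 9/8 + (1/24)*sqrt(57).
The radius of convergence is the smallest modulus among the singular points: 9/8 - (1/24)*sqrt(57).

The radius of convergence is 9/8 - (1/24)*sqrt(57).


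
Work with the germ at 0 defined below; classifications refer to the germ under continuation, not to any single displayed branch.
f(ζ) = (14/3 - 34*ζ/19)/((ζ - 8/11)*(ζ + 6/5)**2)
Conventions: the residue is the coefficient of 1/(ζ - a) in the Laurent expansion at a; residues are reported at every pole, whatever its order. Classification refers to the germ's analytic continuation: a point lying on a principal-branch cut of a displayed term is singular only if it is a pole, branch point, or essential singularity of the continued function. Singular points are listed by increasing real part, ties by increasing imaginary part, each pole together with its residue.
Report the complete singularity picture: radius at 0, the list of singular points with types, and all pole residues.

Denominator factor (ζ - 8/11): pole of order 1 at 8/11, modulus 8/11.
Denominator factor (ζ + 6/5)^2: pole of order 2 at -6/5, modulus 6/5.
The radius of convergence is the smallest modulus among the singular points: 8/11.
At the order-2 pole -6/5 set g(ζ) = (ζ - (-6/5))^2*f(ζ) = (14/3 - 34*ζ/19)/(ζ - 8/11).
Order-2 pole: residue = g'(a); g'(-6/5) = -290125/320226, so the residue is -290125/320226.
At the order-1 pole 8/11 set g(ζ) = (ζ - (8/11))*f(ζ) = (14/3 - 34*ζ/19)/(ζ + 6/5)**2.
Simple pole: residue = g(a) at a = 8/11, which is 290125/320226.
List the singular points by increasing real part (a conjugate pair: the negative imaginary part first).

Radius of convergence at 0: 8/11.
At -6/5: a pole of order 2; residue -290125/320226.
At 8/11: a pole of order 1; residue 290125/320226.


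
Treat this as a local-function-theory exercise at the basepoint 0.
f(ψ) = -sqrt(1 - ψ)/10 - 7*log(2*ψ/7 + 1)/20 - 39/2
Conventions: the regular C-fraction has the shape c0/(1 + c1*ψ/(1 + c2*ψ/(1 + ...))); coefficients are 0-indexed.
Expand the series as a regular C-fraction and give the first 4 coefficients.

Taylor coefficients (expand at 0): a_0 = -98/5, a_1 = -1/20, a_2 = 3/112, a_3 = 83/23520.
c0 = a_0 = -98/5. Peel one level at a time: if S = 1 + c*ψ/S' with S'(0) = 1, then c is the ψ-coefficient of S and S' = c*ψ/(S - 1).
S_1 = c0/f = 1 + (-1/392)*ψ + (211/153664)*ψ^2 + ...; c1 = -1/392.
S_2 = c1*ψ/(S_1 - 1) = 1 + (211/392)*ψ + (841/2352)*ψ^2 + ...; c2 = 211/392.
S_3 = c2*ψ/(S_2 - 1) = 1 + (-841/1266)*ψ + ...; c3 = -841/1266.

The regular C-fraction coefficients are [-98/5, -1/392, 211/392, -841/1266].


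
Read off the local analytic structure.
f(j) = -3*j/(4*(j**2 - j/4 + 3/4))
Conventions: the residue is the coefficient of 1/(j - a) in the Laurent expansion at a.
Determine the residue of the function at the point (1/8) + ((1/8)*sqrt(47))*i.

The residue is (-3/8) + ((3/376)*sqrt(47))*i.

The factor j**2 - j/4 + 3/4 splits as (j - a)(j - a') with a = (1/8) + ((1/8)*sqrt(47))*i, a' = (1/8) - ((1/8)*sqrt(47))*i. At the order-1 pole a set g(j) = (j - a)*f(j) = [-3*j/4] / (j - a').
Simple pole: residue = g(a) at a = (1/8) + ((1/8)*sqrt(47))*i, which is (-3/8) + ((3/376)*sqrt(47))*i.


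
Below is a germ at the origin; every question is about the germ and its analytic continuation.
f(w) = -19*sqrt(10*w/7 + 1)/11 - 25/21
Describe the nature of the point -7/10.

The term (-19/11)*sqrt(1 - w/(-7/10)) has argument 1 - -7/10/(-7/10) = 0 at -7/10: a square-root (algebraic, two-sheeted) branch point; the remaining terms are analytic or single-valued there.

The point is an algebraic (square-root) branch point.


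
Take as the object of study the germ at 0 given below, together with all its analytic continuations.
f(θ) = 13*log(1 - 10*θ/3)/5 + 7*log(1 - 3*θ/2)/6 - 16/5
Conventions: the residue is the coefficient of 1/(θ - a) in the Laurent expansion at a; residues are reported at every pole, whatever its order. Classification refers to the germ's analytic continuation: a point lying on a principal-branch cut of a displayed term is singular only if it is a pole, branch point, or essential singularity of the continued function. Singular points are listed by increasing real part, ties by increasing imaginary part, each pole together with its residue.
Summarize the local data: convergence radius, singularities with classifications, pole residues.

Radius of convergence at 0: 3/10.
At 3/10: a logarithmic branch point.
At 2/3: a logarithmic branch point.

Branch term (13/5)*log(1 - θ/(3/10)): its argument vanishes at θ = 3/10, a logarithmic branch point, modulus 3/10.
Branch term (7/6)*log(1 - θ/(2/3)): its argument vanishes at θ = 2/3, a logarithmic branch point, modulus 2/3.
The radius of convergence is the smallest modulus among the singular points: 3/10.
List the singular points by increasing real part (a conjugate pair: the negative imaginary part first).


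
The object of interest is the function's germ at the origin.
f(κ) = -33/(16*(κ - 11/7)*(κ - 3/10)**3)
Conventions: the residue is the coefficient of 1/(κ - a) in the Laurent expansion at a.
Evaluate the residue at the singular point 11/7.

At the order-1 pole 11/7 set g(κ) = (κ - (11/7))*f(κ) = -33/(16*(κ - 3/10)**3).
Simple pole: residue = g(a) at a = 11/7, which is -1414875/1409938.

The residue is -1414875/1409938.


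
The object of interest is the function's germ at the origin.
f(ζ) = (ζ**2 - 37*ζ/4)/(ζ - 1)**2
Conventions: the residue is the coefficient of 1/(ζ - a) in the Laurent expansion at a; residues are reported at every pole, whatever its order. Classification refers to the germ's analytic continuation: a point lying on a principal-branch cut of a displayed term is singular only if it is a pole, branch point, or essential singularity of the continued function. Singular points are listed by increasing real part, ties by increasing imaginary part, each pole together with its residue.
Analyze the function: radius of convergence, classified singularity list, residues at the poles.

Radius of convergence at 0: 1.
At 1: a pole of order 2; residue -29/4.

Denominator factor (ζ - 1)^2: pole of order 2 at 1, modulus 1.
The radius of convergence is the smallest modulus among the singular points: 1.
At the order-2 pole 1 set g(ζ) = (ζ - (1))^2*f(ζ) = ζ**2 - 37*ζ/4.
Order-2 pole: residue = g'(a); g'(1) = -29/4, so the residue is -29/4.


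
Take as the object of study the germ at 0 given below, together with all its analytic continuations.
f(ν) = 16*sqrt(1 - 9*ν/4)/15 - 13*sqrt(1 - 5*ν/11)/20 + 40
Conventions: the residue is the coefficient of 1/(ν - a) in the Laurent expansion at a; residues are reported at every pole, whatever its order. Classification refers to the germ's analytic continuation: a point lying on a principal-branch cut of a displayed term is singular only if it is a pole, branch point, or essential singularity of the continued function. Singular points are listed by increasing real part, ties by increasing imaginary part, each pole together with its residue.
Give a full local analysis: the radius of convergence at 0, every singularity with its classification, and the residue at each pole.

Radius of convergence at 0: 4/9.
At 4/9: an algebraic (square-root) branch point.
At 11/5: an algebraic (square-root) branch point.

Branch term (-13/20)*sqrt(1 - ν/(11/5)): its argument vanishes at ν = 11/5, a square-root branch point, modulus 11/5.
Branch term (16/15)*sqrt(1 - ν/(4/9)): its argument vanishes at ν = 4/9, a square-root branch point, modulus 4/9.
The radius of convergence is the smallest modulus among the singular points: 4/9.
List the singular points by increasing real part (a conjugate pair: the negative imaginary part first).


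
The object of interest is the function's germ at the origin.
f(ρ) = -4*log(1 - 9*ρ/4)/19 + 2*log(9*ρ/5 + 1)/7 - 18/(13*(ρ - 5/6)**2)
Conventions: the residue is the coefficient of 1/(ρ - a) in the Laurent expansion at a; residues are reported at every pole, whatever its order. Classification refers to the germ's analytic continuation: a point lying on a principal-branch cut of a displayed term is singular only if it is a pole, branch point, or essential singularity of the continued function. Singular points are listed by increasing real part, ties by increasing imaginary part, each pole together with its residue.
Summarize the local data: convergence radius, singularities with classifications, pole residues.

Denominator factor (ρ - 5/6)^2: pole of order 2 at 5/6, modulus 5/6.
Branch term (-4/19)*log(1 - ρ/(4/9)): its argument vanishes at ρ = 4/9, a logarithmic branch point, modulus 4/9.
Branch term (2/7)*log(1 - ρ/(-5/9)): its argument vanishes at ρ = -5/9, a logarithmic branch point, modulus 5/9.
The radius of convergence is the smallest modulus among the singular points: 4/9.
The branch terms are analytic at 5/6 and contribute nothing to the residue; only the rational part matters.
At the order-2 pole 5/6 set g(ρ) = (ρ - (5/6))^2*(rational part) = -18/13.
Order-2 pole: residue = g'(a); g'(5/6) = 0, so the residue is 0.
List the singular points by increasing real part (a conjugate pair: the negative imaginary part first).

Radius of convergence at 0: 4/9.
At -5/9: a logarithmic branch point.
At 4/9: a logarithmic branch point.
At 5/6: a pole of order 2; residue 0.


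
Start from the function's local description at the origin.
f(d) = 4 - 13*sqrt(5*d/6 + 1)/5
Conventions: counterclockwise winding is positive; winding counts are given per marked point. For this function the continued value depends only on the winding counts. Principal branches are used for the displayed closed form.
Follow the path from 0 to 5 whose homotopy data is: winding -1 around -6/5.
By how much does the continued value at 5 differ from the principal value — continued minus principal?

Continued minus principal equals (13/15)*sqrt(186).

The rational part is single-valued and drops out of the difference; each branch term changes only by its own monodromy.
(-13/5)*sqrt(1 - d/(-6/5)): winding -1 is odd, the square root flips sign, contributing -2*(-13/5)*sqrt(1 - (5)/(-6/5)) = -2*(-13/5)*sqrt(31/6) = (13/15)*sqrt(186).
Summing the contributions at d = 5 gives (13/15)*sqrt(186).


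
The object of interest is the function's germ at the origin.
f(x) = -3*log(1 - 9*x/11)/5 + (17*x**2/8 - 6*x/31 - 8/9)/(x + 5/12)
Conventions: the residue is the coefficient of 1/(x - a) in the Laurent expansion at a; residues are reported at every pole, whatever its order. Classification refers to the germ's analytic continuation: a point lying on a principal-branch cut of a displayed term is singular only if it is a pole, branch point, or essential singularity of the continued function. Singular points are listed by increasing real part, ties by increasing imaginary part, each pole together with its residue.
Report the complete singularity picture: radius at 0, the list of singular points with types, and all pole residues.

Radius of convergence at 0: 5/12.
At -5/12: a pole of order 1; residue -15689/35712.
At 11/9: a logarithmic branch point.

Denominator factor (x + 5/12): pole of order 1 at -5/12, modulus 5/12.
Branch term (-3/5)*log(1 - x/(11/9)): its argument vanishes at x = 11/9, a logarithmic branch point, modulus 11/9.
The radius of convergence is the smallest modulus among the singular points: 5/12.
The branch term is analytic at -5/12 and contributes nothing to the residue; only the rational part matters.
At the order-1 pole -5/12 set g(x) = (x - (-5/12))*(rational part) = 17*x**2/8 - 6*x/31 - 8/9.
Simple pole: residue = g(a) at a = -5/12, which is -15689/35712.
List the singular points by increasing real part (a conjugate pair: the negative imaginary part first).


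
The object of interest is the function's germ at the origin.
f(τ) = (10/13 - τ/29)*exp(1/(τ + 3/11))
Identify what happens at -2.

The point is a regular point.

There is no denominator, hence no pole anywhere.
The essential point of exp(1/(τ - (-3/11))) is -3/11, not -2.
So the germ continues analytically to -2.


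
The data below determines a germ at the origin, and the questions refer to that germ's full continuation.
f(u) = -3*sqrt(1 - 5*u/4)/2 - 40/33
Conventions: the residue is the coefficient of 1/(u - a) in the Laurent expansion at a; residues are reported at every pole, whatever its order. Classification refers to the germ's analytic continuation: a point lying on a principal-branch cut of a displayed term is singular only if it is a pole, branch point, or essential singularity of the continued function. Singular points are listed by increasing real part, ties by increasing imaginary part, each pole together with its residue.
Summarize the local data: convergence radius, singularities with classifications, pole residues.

Radius of convergence at 0: 4/5.
At 4/5: an algebraic (square-root) branch point.

Branch term (-3/2)*sqrt(1 - u/(4/5)): its argument vanishes at u = 4/5, a square-root branch point, modulus 4/5.
The radius of convergence is the smallest modulus among the singular points: 4/5.


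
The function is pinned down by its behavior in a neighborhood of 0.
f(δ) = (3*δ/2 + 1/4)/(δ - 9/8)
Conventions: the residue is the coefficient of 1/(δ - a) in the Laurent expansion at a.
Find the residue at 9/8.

The residue is 31/16.

At the order-1 pole 9/8 set g(δ) = (δ - (9/8))*f(δ) = 3*δ/2 + 1/4.
Simple pole: residue = g(a) at a = 9/8, which is 31/16.


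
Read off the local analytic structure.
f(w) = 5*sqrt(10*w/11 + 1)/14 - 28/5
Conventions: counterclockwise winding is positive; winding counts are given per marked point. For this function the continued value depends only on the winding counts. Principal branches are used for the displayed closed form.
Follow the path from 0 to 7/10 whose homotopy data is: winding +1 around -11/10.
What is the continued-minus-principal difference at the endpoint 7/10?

The rational part is single-valued and drops out of the difference; each branch term changes only by its own monodromy.
(5/14)*sqrt(1 - w/(-11/10)): winding +1 is odd, the square root flips sign, contributing -2*(5/14)*sqrt(1 - (7/10)/(-11/10)) = -2*(5/14)*sqrt(18/11) = -(15/77)*sqrt(22).
Summing the contributions at w = 7/10 gives -(15/77)*sqrt(22).

Continued minus principal equals -(15/77)*sqrt(22).


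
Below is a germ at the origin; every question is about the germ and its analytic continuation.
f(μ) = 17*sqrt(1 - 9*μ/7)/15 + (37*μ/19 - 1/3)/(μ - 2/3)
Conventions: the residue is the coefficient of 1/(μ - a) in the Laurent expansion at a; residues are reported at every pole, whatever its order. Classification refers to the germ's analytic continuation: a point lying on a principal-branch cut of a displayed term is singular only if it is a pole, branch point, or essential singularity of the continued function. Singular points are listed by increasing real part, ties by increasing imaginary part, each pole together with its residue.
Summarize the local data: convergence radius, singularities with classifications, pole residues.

Radius of convergence at 0: 2/3.
At 2/3: a pole of order 1; residue 55/57.
At 7/9: an algebraic (square-root) branch point.

Denominator factor (μ - 2/3): pole of order 1 at 2/3, modulus 2/3.
Branch term (17/15)*sqrt(1 - μ/(7/9)): its argument vanishes at μ = 7/9, a square-root branch point, modulus 7/9.
The radius of convergence is the smallest modulus among the singular points: 2/3.
The branch term is analytic at 2/3 and contributes nothing to the residue; only the rational part matters.
At the order-1 pole 2/3 set g(μ) = (μ - (2/3))*(rational part) = 37*μ/19 - 1/3.
Simple pole: residue = g(a) at a = 2/3, which is 55/57.
List the singular points by increasing real part (a conjugate pair: the negative imaginary part first).


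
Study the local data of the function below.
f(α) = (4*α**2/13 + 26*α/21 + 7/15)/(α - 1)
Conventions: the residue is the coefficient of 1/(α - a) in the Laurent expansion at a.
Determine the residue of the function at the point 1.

At the order-1 pole 1 set g(α) = (α - (1))*f(α) = 4*α**2/13 + 26*α/21 + 7/15.
Simple pole: residue = g(a) at a = 1, which is 2747/1365.

The residue is 2747/1365.


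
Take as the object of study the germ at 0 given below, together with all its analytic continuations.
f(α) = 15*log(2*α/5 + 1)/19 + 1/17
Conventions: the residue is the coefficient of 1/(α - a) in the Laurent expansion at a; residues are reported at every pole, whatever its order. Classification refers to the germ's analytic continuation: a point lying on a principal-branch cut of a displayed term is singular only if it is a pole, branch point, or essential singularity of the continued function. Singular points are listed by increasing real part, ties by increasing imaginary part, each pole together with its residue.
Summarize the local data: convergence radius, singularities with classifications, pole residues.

Branch term (15/19)*log(1 - α/(-5/2)): its argument vanishes at α = -5/2, a logarithmic branch point, modulus 5/2.
The radius of convergence is the smallest modulus among the singular points: 5/2.

Radius of convergence at 0: 5/2.
At -5/2: a logarithmic branch point.


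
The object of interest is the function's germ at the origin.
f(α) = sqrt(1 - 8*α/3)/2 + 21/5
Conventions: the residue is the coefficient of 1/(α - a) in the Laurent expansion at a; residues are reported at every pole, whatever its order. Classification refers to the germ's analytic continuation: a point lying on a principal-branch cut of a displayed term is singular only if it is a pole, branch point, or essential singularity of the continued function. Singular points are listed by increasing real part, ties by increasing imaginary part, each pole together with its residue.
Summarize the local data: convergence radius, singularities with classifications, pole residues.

Branch term (1/2)*sqrt(1 - α/(3/8)): its argument vanishes at α = 3/8, a square-root branch point, modulus 3/8.
The radius of convergence is the smallest modulus among the singular points: 3/8.

Radius of convergence at 0: 3/8.
At 3/8: an algebraic (square-root) branch point.


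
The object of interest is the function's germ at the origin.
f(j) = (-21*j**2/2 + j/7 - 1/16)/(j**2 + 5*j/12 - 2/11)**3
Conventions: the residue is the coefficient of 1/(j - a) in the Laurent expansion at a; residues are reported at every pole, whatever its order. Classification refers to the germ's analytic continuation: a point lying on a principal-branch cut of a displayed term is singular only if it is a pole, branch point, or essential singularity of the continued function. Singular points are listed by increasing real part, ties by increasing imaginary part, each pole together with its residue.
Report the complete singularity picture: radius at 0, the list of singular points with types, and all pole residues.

Radius of convergence at 0: -5/24 + (1/264)*sqrt(15697).
At -5/24 - (1/264)*sqrt(15697): a pole of order 3; residue -(303852384/20340890381)*sqrt(15697).
At -5/24 + (1/264)*sqrt(15697): a pole of order 3; residue (303852384/20340890381)*sqrt(15697).


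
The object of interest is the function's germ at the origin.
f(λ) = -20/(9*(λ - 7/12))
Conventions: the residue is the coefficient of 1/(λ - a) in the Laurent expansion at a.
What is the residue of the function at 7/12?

At the order-1 pole 7/12 set g(λ) = (λ - (7/12))*f(λ) = -20/9.
Simple pole: residue = g(a) at a = 7/12, which is -20/9.

The residue is -20/9.


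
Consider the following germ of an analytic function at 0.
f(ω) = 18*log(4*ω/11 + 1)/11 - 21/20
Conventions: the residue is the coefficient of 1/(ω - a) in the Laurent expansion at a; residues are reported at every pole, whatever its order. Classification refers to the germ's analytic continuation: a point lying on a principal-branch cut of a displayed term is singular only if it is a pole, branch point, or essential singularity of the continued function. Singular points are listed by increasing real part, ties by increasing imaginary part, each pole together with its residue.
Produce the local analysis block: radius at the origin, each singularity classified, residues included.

Radius of convergence at 0: 11/4.
At -11/4: a logarithmic branch point.

Branch term (18/11)*log(1 - ω/(-11/4)): its argument vanishes at ω = -11/4, a logarithmic branch point, modulus 11/4.
The radius of convergence is the smallest modulus among the singular points: 11/4.


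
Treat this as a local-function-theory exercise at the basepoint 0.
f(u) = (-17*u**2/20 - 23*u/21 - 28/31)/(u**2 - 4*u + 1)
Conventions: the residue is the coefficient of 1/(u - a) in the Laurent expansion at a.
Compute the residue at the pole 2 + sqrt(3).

The factor u**2 - 4*u + 1 splits as (u - a)(u - a') with a = 2 + sqrt(3), a' = 2 - sqrt(3). At the order-1 pole a set g(u) = (u - a)*f(u) = [-17*u**2/20 - 23*u/21 - 28/31] / (u - a').
Simple pole: residue = g(a) at a = 2 + sqrt(3), which is -236/105 - (117749/78120)*sqrt(3).

The residue is -236/105 - (117749/78120)*sqrt(3).


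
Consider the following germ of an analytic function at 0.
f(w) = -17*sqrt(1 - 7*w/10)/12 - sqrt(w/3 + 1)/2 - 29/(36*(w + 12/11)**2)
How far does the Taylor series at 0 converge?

The radius of convergence is 12/11.

Denominator factor (w + 12/11)^2: pole of order 2 at -12/11, modulus 12/11.
Branch term (-17/12)*sqrt(1 - w/(10/7)): its argument vanishes at w = 10/7, a square-root branch point, modulus 10/7.
Branch term (-1/2)*sqrt(1 - w/(-3)): its argument vanishes at w = -3, a square-root branch point, modulus 3.
The radius of convergence is the smallest modulus among the singular points: 12/11.


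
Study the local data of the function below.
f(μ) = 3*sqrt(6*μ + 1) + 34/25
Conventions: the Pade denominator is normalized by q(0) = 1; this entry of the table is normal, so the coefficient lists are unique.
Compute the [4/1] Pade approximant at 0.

The Pade approximant has numerator coefficients [109/25, 3414/125, 243/10, -81/5, 729/40]; denominator coefficients [1, 21/5].

Taylor coefficients needed (expand at 0): a_0 = 109/25, a_1 = 9, a_2 = -27/2, a_3 = 81/2, a_4 = -1215/8, a_5 = 5103/8.
Write the denominator as Q(μ) = 1 + q1*μ. Requiring Q*f - P = O(μ^6) with deg P <= 4 kills the coefficients of μ^5..μ^5 in Q*f:
  μ^5: a_5 + q1*a_4 = 0, i.e. 5103/8 + (-1215/8)*q1 = 0.
Solving this linear system: q1 = 21/5.
The numerator is Q*f truncated at degree 4: P0 = a_0 = 109/25; P1 = a_1 + q1*a_0 = 3414/125; P2 = a_2 + q1*a_1 = 243/10; P3 = a_3 + q1*a_2 = -81/5; P4 = a_4 + q1*a_3 = 729/40.


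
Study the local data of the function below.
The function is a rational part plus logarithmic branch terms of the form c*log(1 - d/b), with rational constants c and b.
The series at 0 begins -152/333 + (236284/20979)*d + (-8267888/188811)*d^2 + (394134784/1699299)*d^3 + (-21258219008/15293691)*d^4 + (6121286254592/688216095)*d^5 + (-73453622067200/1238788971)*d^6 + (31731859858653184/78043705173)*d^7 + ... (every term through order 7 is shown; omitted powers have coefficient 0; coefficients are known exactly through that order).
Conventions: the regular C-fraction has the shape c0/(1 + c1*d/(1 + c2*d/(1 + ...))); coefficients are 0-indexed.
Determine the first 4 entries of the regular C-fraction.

The regular C-fraction coefficients are [-152/333, 3109/126, -904761/43526, -20032544/76024377].

Taylor coefficients (read off): a_0 = -152/333, a_1 = 236284/20979, a_2 = -8267888/188811, a_3 = 394134784/1699299.
c0 = a_0 = -152/333. Peel one level at a time: if S = 1 + c*d/S' with S'(0) = 1, then c is the d-coefficient of S and S' = c*d/(S - 1).
S_1 = c0/f = 1 + (3109/126)*d + (100529/196)*d^2 + ...; c1 = 3109/126.
S_2 = c1*d/(S_1 - 1) = 1 + (-904761/43526)*d + (-52943152/9665881)*d^2 + ...; c2 = -904761/43526.
S_3 = c2*d/(S_2 - 1) = 1 + (-20032544/76024377)*d + ...; c3 = -20032544/76024377.


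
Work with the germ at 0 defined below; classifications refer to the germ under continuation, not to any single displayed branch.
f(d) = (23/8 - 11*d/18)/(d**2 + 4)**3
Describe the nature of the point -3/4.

Denominator factors: d**2 + 4 = 73/16 at d = -3/4 — none vanishes.
So the germ continues analytically to -3/4.

The point is a regular point.


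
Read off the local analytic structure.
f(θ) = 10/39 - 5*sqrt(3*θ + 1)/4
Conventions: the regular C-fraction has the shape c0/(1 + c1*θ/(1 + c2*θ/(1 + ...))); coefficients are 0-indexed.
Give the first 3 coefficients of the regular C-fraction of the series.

Taylor coefficients (expand at 0): a_0 = -155/156, a_1 = -15/8, a_2 = 45/32.
c0 = a_0 = -155/156. Peel one level at a time: if S = 1 + c*θ/S' with S'(0) = 1, then c is the θ-coefficient of S and S' = c*θ/(S - 1).
S_1 = c0/f = 1 + (-117/62)*θ + (38259/7688)*θ^2 + ...; c1 = -117/62.
S_2 = c1*θ/(S_1 - 1) = 1 + (327/124)*θ + ...; c2 = 327/124.

The regular C-fraction coefficients are [-155/156, -117/62, 327/124].


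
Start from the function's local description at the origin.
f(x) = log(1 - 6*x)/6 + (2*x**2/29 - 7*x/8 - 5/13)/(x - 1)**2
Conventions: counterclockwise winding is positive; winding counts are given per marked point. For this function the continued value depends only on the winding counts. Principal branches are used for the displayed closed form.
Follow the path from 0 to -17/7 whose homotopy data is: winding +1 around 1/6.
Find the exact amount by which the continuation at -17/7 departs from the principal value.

The rational part is single-valued and drops out of the difference; each branch term changes only by its own monodromy.
(1/6)*log(1 - x/(1/6)): each positive loop around 1/6 adds 2*pi*i to the log, so winding +1 contributes (1/6)*(1)*2*pi*i = (1/3)*pi*i.
Summing the contributions at x = -17/7 gives (1/3)*pi*i.

Continued minus principal equals (1/3)*pi*i.


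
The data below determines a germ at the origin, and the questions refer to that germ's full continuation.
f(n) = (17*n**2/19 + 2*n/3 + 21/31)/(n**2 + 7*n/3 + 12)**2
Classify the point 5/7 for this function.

Denominator factors: n**2 + 7*n/3 + 12 = 2084/147 at n = 5/7 — none vanishes.
So the germ continues analytically to 5/7.

The point is a regular point.


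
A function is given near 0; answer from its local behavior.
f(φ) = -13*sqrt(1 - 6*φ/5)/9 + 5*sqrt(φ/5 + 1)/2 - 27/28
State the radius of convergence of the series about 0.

Branch term (5/2)*sqrt(1 - φ/(-5)): its argument vanishes at φ = -5, a square-root branch point, modulus 5.
Branch term (-13/9)*sqrt(1 - φ/(5/6)): its argument vanishes at φ = 5/6, a square-root branch point, modulus 5/6.
The radius of convergence is the smallest modulus among the singular points: 5/6.

The radius of convergence is 5/6.


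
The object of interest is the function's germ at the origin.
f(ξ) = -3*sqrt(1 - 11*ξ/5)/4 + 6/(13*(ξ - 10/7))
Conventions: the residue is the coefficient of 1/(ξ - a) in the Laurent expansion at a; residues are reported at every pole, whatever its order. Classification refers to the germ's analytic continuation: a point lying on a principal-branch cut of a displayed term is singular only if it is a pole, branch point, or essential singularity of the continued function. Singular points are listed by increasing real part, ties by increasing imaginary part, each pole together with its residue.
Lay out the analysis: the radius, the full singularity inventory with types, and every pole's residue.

Radius of convergence at 0: 5/11.
At 5/11: an algebraic (square-root) branch point.
At 10/7: a pole of order 1; residue 6/13.

Denominator factor (ξ - 10/7): pole of order 1 at 10/7, modulus 10/7.
Branch term (-3/4)*sqrt(1 - ξ/(5/11)): its argument vanishes at ξ = 5/11, a square-root branch point, modulus 5/11.
The radius of convergence is the smallest modulus among the singular points: 5/11.
The branch term is analytic at 10/7 and contributes nothing to the residue; only the rational part matters.
At the order-1 pole 10/7 set g(ξ) = (ξ - (10/7))*(rational part) = 6/13.
Simple pole: residue = g(a) at a = 10/7, which is 6/13.
List the singular points by increasing real part (a conjugate pair: the negative imaginary part first).
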